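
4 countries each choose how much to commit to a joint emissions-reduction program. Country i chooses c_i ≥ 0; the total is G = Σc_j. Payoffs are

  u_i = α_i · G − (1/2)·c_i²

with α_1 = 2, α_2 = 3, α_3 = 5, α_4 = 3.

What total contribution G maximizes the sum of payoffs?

Planner FOC: ∂(Σu_j)/∂c_i = (Σα_j) − c_i = 0, so c_i^SO = Σα_j = 13 for every i; G^SO = 52.

52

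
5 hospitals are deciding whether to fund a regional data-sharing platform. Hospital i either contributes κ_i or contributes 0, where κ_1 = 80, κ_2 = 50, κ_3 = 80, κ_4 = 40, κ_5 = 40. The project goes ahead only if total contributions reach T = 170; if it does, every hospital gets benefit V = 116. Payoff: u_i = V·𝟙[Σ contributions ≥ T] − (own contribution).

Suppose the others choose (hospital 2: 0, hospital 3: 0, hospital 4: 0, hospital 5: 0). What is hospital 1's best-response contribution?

0

Others' total = 0. Even contributing 80 gives 80 < 170: no benefit either way.
Best response: 0.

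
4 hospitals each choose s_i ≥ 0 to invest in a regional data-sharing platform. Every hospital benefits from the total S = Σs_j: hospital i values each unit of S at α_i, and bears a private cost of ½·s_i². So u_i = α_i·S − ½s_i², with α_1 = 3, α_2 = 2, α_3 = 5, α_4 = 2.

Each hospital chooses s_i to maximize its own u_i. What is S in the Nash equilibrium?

12

Hospital i's FOC: ∂u_i/∂s_i = α_i − s_i = 0, so s_i* = α_i.
NE contributions = (3, 2, 5, 2); S = 12.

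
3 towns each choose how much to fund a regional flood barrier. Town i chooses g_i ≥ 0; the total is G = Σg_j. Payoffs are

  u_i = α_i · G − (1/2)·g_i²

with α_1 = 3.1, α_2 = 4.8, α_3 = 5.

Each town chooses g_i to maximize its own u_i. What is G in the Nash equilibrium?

12.9

Town i's FOC: ∂u_i/∂g_i = α_i − g_i = 0, so g_i* = α_i.
NE contributions = (3.1, 4.8, 5); G = 12.9.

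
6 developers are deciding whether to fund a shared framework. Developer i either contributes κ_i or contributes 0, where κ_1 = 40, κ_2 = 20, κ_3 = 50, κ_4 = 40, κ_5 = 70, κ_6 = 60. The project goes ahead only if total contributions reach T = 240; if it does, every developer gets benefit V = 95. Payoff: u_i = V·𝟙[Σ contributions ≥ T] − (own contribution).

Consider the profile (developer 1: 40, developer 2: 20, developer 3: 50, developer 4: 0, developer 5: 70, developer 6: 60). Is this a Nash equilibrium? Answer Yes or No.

Total = 240 ≥ 240: provided.
Developer 1 (pledges 40, payoff 55): dropping to 0 → total 200, payoff 0. No gain.
Developer 2 (pledges 20, payoff 75): dropping to 0 → total 220, payoff 0. No gain.
Developer 3 (pledges 50, payoff 45): dropping to 0 → total 190, payoff 0. No gain.
Developer 4 (pledges 0, payoff 95): pledging 40 → total 280, payoff 55. No gain.
Developer 5 (pledges 70, payoff 25): dropping to 0 → total 170, payoff 0. No gain.
Developer 6 (pledges 60, payoff 35): dropping to 0 → total 180, payoff 0. No gain.

Yes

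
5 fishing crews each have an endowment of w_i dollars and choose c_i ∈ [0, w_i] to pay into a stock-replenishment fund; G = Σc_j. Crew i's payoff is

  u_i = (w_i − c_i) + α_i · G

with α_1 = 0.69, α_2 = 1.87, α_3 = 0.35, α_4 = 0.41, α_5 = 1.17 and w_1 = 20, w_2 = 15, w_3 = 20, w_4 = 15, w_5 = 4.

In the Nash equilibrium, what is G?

∂u_i/∂c_i = α_i − 1, so crew i contributes w_i if α_i > 1, else 0.
α_i > 1 for i ∈ {2, 5}; NE contributions (0, 15, 0, 0, 4), G = 19.

19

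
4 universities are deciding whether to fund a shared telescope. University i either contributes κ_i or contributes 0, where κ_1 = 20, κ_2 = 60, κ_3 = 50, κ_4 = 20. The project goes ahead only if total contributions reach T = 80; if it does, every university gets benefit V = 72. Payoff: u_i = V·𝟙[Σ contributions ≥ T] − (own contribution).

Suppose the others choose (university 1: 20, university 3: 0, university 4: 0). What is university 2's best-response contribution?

60

Others' total = 20. Contributing 60 brings total to 80 ≥ 80: gain V − κ_2 = 12.
Best response: 60.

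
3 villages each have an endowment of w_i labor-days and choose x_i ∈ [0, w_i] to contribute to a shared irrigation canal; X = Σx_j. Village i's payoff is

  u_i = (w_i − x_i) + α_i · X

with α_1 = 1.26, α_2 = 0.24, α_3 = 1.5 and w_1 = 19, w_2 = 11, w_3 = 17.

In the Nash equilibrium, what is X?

36

∂u_i/∂x_i = α_i − 1, so village i contributes w_i if α_i > 1, else 0.
α_i > 1 for i ∈ {1, 3}; NE contributions (19, 0, 17), X = 36.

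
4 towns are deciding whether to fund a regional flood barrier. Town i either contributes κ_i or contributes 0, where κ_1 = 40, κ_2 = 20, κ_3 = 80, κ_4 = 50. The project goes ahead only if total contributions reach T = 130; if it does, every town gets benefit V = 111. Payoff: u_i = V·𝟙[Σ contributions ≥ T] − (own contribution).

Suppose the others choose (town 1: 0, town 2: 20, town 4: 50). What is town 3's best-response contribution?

80

Others' total = 70. Contributing 80 brings total to 150 ≥ 130: gain V − κ_3 = 31.
Best response: 80.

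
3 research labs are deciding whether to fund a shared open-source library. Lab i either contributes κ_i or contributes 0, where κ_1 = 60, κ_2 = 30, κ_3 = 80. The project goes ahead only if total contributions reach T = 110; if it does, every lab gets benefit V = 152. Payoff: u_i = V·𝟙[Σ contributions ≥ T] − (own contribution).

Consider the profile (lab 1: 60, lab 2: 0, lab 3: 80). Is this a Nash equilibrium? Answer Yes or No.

Yes

Total = 140 ≥ 110: provided.
Lab 1 (pledges 60, payoff 92): dropping to 0 → total 80, payoff 0. No gain.
Lab 2 (pledges 0, payoff 152): pledging 30 → total 170, payoff 122. No gain.
Lab 3 (pledges 80, payoff 72): dropping to 0 → total 60, payoff 0. No gain.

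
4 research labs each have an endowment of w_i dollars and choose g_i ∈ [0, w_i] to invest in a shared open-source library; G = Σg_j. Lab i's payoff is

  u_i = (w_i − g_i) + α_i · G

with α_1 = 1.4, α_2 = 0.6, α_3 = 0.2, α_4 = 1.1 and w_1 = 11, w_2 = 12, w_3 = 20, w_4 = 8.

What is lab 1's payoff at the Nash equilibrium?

∂u_i/∂g_i = α_i − 1, so lab i contributes w_i if α_i > 1, else 0.
α_i > 1 for i ∈ {1, 4}; NE contributions (11, 0, 0, 8), G = 19.
u_1 = (11 − 11) + 1.4·19 = 26.6.

26.6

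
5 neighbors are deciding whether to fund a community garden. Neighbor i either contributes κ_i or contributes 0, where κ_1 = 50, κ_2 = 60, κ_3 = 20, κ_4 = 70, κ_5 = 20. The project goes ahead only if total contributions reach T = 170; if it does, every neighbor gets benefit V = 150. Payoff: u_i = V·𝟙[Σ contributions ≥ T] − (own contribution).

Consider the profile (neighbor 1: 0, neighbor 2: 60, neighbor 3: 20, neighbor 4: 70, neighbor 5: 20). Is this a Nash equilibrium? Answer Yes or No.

Total = 170 ≥ 170: provided.
Neighbor 1 (pledges 0, payoff 150): pledging 50 → total 220, payoff 100. No gain.
Neighbor 2 (pledges 60, payoff 90): dropping to 0 → total 110, payoff 0. No gain.
Neighbor 3 (pledges 20, payoff 130): dropping to 0 → total 150, payoff 0. No gain.
Neighbor 4 (pledges 70, payoff 80): dropping to 0 → total 100, payoff 0. No gain.
Neighbor 5 (pledges 20, payoff 130): dropping to 0 → total 150, payoff 0. No gain.

Yes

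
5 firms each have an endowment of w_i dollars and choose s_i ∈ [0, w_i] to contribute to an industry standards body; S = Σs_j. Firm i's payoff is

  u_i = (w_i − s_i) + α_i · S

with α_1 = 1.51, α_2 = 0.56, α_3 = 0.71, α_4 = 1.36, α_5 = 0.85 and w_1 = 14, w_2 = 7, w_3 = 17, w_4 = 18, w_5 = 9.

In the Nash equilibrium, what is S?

32

∂u_i/∂s_i = α_i − 1, so firm i contributes w_i if α_i > 1, else 0.
α_i > 1 for i ∈ {1, 4}; NE contributions (14, 0, 0, 18, 0), S = 32.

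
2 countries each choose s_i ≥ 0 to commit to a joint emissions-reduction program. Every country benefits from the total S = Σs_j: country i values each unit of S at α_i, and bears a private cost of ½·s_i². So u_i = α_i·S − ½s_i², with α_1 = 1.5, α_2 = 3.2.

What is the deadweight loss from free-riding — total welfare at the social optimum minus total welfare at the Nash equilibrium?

6.245

Country i's FOC: ∂u_i/∂s_i = α_i − s_i = 0, so s_i* = α_i.
NE contributions = (1.5, 3.2); S = 4.7.
W^NE = (Σα)·S − ½Σα_i² = 4.7² − ½·12.49 = 15.845.
Planner sets s_i = Σα_j = 4.7 for every i, so S^SO = 2·4.7 = 9.4.
W^SO = (Σα)·S^SO − ½·2·(Σα)² = (2/2)·4.7² = 22.09.
Deadweight loss = W^SO − W^NE = 6.245.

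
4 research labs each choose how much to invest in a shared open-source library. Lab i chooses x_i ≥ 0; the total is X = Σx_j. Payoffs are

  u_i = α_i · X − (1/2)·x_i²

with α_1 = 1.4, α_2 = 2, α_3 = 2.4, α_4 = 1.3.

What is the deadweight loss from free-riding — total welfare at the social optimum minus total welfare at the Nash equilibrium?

57.115

Lab i's FOC: ∂u_i/∂x_i = α_i − x_i = 0, so x_i* = α_i.
NE contributions = (1.4, 2, 2.4, 1.3); X = 7.1.
W^NE = (Σα)·X − ½Σα_i² = 7.1² − ½·13.41 = 43.705.
Planner sets x_i = Σα_j = 7.1 for every i, so X^SO = 4·7.1 = 28.4.
W^SO = (Σα)·X^SO − ½·4·(Σα)² = (4/2)·7.1² = 100.82.
Deadweight loss = W^SO − W^NE = 57.115.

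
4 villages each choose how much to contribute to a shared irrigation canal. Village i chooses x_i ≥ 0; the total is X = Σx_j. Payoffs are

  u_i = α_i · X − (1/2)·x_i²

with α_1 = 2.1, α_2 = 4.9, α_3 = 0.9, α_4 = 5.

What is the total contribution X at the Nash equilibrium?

12.9

Village i's FOC: ∂u_i/∂x_i = α_i − x_i = 0, so x_i* = α_i.
NE contributions = (2.1, 4.9, 0.9, 5); X = 12.9.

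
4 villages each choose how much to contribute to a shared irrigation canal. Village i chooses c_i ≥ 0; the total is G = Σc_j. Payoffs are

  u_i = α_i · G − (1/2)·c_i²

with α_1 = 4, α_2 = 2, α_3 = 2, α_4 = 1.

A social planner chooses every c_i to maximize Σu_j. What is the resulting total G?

36

Planner FOC: ∂(Σu_j)/∂c_i = (Σα_j) − c_i = 0, so c_i^SO = Σα_j = 9 for every i; G^SO = 36.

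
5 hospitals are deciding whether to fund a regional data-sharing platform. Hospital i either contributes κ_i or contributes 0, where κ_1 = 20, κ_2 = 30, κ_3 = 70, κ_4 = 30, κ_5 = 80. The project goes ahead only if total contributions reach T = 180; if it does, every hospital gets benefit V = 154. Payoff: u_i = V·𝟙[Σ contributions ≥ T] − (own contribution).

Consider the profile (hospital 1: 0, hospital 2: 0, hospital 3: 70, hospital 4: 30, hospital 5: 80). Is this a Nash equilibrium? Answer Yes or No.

Yes

Total = 180 ≥ 180: provided.
Hospital 1 (pledges 0, payoff 154): pledging 20 → total 200, payoff 134. No gain.
Hospital 2 (pledges 0, payoff 154): pledging 30 → total 210, payoff 124. No gain.
Hospital 3 (pledges 70, payoff 84): dropping to 0 → total 110, payoff 0. No gain.
Hospital 4 (pledges 30, payoff 124): dropping to 0 → total 150, payoff 0. No gain.
Hospital 5 (pledges 80, payoff 74): dropping to 0 → total 100, payoff 0. No gain.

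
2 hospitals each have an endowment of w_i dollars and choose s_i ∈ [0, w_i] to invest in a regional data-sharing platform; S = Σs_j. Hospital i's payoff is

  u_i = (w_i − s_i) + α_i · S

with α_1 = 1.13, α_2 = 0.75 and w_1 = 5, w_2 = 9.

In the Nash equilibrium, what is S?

5

∂u_i/∂s_i = α_i − 1, so hospital i contributes w_i if α_i > 1, else 0.
α_i > 1 for i ∈ {1}; NE contributions (5, 0), S = 5.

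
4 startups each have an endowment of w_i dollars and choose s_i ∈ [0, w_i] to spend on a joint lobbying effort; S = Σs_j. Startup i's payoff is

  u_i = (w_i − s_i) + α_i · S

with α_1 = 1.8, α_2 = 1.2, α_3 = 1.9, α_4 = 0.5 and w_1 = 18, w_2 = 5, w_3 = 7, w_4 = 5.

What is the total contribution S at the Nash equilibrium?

∂u_i/∂s_i = α_i − 1, so startup i contributes w_i if α_i > 1, else 0.
α_i > 1 for i ∈ {1, 2, 3}; NE contributions (18, 5, 7, 0), S = 30.

30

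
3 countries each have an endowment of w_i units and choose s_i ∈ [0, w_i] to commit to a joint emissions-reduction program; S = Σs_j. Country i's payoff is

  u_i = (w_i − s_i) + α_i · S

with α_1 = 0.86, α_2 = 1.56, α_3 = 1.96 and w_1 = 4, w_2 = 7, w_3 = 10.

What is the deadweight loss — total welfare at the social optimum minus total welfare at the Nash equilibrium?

13.52

∂u_i/∂s_i = α_i − 1, so country i contributes w_i if α_i > 1, else 0.
α_i > 1 for i ∈ {2, 3}; NE contributions (0, 7, 10), S = 17.
W^NE = Σw_i − S^NE + (Σα_i)·S^NE = 21 + 3.38·17 = 78.46.
Planner: ∂(Σu_j)/∂s_i = Σα_j − 1 = 3.38 > 0, so everyone contributes w_i; S^SO = 21, W^SO = 21 + 3.38·21 = 91.98.
Deadweight loss = 13.52.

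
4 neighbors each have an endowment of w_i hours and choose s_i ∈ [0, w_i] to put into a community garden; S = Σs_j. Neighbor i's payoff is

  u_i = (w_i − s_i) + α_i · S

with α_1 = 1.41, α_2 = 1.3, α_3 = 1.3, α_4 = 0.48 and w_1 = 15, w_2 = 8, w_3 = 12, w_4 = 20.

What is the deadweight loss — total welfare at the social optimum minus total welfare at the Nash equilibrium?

69.8

∂u_i/∂s_i = α_i − 1, so neighbor i contributes w_i if α_i > 1, else 0.
α_i > 1 for i ∈ {1, 2, 3}; NE contributions (15, 8, 12, 0), S = 35.
W^NE = Σw_i − S^NE + (Σα_i)·S^NE = 55 + 3.49·35 = 177.15.
Planner: ∂(Σu_j)/∂s_i = Σα_j − 1 = 3.49 > 0, so everyone contributes w_i; S^SO = 55, W^SO = 55 + 3.49·55 = 246.95.
Deadweight loss = 69.8.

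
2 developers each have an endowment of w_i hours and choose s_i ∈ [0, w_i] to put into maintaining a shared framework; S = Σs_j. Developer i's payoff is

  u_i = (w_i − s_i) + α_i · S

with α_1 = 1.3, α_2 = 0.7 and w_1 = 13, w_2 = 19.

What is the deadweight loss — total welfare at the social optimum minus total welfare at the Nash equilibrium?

∂u_i/∂s_i = α_i − 1, so developer i contributes w_i if α_i > 1, else 0.
α_i > 1 for i ∈ {1}; NE contributions (13, 0), S = 13.
W^NE = Σw_i − S^NE + (Σα_i)·S^NE = 32 + 1·13 = 45.
Planner: ∂(Σu_j)/∂s_i = Σα_j − 1 = 1 > 0, so everyone contributes w_i; S^SO = 32, W^SO = 32 + 1·32 = 64.
Deadweight loss = 19.

19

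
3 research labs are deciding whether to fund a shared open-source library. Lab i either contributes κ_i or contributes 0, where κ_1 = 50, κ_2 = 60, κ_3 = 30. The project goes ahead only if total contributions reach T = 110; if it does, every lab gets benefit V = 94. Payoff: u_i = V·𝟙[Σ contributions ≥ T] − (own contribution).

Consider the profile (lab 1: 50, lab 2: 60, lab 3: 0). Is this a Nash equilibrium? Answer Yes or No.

Yes

Total = 110 ≥ 110: provided.
Lab 1 (pledges 50, payoff 44): dropping to 0 → total 60, payoff 0. No gain.
Lab 2 (pledges 60, payoff 34): dropping to 0 → total 50, payoff 0. No gain.
Lab 3 (pledges 0, payoff 94): pledging 30 → total 140, payoff 64. No gain.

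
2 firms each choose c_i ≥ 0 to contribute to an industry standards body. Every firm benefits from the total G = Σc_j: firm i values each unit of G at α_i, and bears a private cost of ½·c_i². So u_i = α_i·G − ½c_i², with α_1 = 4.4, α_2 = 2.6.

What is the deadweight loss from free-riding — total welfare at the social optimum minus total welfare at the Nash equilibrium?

Firm i's FOC: ∂u_i/∂c_i = α_i − c_i = 0, so c_i* = α_i.
NE contributions = (4.4, 2.6); G = 7.
W^NE = (Σα)·G − ½Σα_i² = 7² − ½·26.12 = 35.94.
Planner sets c_i = Σα_j = 7 for every i, so G^SO = 2·7 = 14.
W^SO = (Σα)·G^SO − ½·2·(Σα)² = (2/2)·7² = 49.
Deadweight loss = W^SO − W^NE = 13.06.

13.06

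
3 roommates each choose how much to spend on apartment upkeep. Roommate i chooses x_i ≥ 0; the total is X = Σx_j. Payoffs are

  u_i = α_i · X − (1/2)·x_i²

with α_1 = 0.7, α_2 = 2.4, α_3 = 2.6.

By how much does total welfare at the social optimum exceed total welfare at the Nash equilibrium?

22.75

Roommate i's FOC: ∂u_i/∂x_i = α_i − x_i = 0, so x_i* = α_i.
NE contributions = (0.7, 2.4, 2.6); X = 5.7.
W^NE = (Σα)·X − ½Σα_i² = 5.7² − ½·13.01 = 25.985.
Planner sets x_i = Σα_j = 5.7 for every i, so X^SO = 3·5.7 = 17.1.
W^SO = (Σα)·X^SO − ½·3·(Σα)² = (3/2)·5.7² = 48.735.
Deadweight loss = W^SO − W^NE = 22.75.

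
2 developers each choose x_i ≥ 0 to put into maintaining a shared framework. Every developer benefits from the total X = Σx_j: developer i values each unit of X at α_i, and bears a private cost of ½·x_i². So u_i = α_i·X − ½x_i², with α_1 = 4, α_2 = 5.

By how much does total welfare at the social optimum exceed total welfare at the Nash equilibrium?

Developer i's FOC: ∂u_i/∂x_i = α_i − x_i = 0, so x_i* = α_i.
NE contributions = (4, 5); X = 9.
W^NE = (Σα)·X − ½Σα_i² = 9² − ½·41 = 60.5.
Planner sets x_i = Σα_j = 9 for every i, so X^SO = 2·9 = 18.
W^SO = (Σα)·X^SO − ½·2·(Σα)² = (2/2)·9² = 81.
Deadweight loss = W^SO − W^NE = 20.5.

20.5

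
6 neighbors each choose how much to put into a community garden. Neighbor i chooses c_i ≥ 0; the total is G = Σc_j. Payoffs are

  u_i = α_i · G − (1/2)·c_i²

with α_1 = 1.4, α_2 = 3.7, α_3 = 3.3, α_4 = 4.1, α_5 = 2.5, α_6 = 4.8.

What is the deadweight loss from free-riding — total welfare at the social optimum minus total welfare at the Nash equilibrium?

Neighbor i's FOC: ∂u_i/∂c_i = α_i − c_i = 0, so c_i* = α_i.
NE contributions = (1.4, 3.7, 3.3, 4.1, 2.5, 4.8); G = 19.8.
W^NE = (Σα)·G − ½Σα_i² = 19.8² − ½·72.64 = 355.72.
Planner sets c_i = Σα_j = 19.8 for every i, so G^SO = 6·19.8 = 118.8.
W^SO = (Σα)·G^SO − ½·6·(Σα)² = (6/2)·19.8² = 1176.12.
Deadweight loss = W^SO − W^NE = 820.4.

820.4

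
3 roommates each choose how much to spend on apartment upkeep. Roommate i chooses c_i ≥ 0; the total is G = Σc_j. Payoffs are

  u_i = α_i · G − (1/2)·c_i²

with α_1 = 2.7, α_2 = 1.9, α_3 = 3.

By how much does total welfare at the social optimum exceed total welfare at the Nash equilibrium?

38.83

Roommate i's FOC: ∂u_i/∂c_i = α_i − c_i = 0, so c_i* = α_i.
NE contributions = (2.7, 1.9, 3); G = 7.6.
W^NE = (Σα)·G − ½Σα_i² = 7.6² − ½·19.9 = 47.81.
Planner sets c_i = Σα_j = 7.6 for every i, so G^SO = 3·7.6 = 22.8.
W^SO = (Σα)·G^SO − ½·3·(Σα)² = (3/2)·7.6² = 86.64.
Deadweight loss = W^SO − W^NE = 38.83.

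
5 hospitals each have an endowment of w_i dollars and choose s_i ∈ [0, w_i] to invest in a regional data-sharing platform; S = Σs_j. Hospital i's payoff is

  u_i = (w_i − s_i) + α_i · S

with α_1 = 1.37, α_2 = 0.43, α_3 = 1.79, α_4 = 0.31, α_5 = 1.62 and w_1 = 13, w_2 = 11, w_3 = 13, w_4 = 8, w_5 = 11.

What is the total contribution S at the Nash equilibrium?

∂u_i/∂s_i = α_i − 1, so hospital i contributes w_i if α_i > 1, else 0.
α_i > 1 for i ∈ {1, 3, 5}; NE contributions (13, 0, 13, 0, 11), S = 37.

37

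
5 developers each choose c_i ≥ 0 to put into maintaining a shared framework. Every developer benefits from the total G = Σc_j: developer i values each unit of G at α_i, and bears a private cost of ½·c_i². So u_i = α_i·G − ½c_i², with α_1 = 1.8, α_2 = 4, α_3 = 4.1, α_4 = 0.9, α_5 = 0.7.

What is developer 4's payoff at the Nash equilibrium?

Developer i's FOC: ∂u_i/∂c_i = α_i − c_i = 0, so c_i* = α_i.
NE contributions = (1.8, 4, 4.1, 0.9, 0.7); G = 11.5.
u_4 = α_4·G − ½·(c_4)² = 0.9·11.5 − ½·0.9² = 9.945.

9.945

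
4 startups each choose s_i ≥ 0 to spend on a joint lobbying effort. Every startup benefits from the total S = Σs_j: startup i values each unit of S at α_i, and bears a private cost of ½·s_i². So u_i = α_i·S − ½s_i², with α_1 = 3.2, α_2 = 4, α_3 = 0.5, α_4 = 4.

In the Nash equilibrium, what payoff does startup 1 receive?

32.32

Startup i's FOC: ∂u_i/∂s_i = α_i − s_i = 0, so s_i* = α_i.
NE contributions = (3.2, 4, 0.5, 4); S = 11.7.
u_1 = α_1·S − ½·(s_1)² = 3.2·11.7 − ½·3.2² = 32.32.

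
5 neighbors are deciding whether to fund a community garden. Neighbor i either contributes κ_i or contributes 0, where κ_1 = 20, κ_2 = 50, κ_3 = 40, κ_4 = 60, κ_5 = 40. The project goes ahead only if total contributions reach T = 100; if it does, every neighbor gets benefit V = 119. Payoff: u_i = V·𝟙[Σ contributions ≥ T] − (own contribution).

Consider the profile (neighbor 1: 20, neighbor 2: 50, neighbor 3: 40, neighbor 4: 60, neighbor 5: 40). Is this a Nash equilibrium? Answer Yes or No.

No

Total = 210 ≥ 100: provided.
Neighbor 1 (pledges 20, payoff 99): dropping to 0 → total 190, payoff 119. Profitable deviation.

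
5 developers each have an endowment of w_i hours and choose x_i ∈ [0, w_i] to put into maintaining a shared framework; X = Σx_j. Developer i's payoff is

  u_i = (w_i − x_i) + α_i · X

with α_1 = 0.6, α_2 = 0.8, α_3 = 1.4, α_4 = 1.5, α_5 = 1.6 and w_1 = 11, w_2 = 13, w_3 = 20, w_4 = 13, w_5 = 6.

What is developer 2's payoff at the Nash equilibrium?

∂u_i/∂x_i = α_i − 1, so developer i contributes w_i if α_i > 1, else 0.
α_i > 1 for i ∈ {3, 4, 5}; NE contributions (0, 0, 20, 13, 6), X = 39.
u_2 = (13 − 0) + 0.8·39 = 44.2.

44.2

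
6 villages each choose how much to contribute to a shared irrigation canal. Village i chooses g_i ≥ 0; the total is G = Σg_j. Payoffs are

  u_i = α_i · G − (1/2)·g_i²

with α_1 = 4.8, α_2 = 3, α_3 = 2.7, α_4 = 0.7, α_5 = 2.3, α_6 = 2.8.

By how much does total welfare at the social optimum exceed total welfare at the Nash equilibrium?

557.855

Village i's FOC: ∂u_i/∂g_i = α_i − g_i = 0, so g_i* = α_i.
NE contributions = (4.8, 3, 2.7, 0.7, 2.3, 2.8); G = 16.3.
W^NE = (Σα)·G − ½Σα_i² = 16.3² − ½·52.95 = 239.215.
Planner sets g_i = Σα_j = 16.3 for every i, so G^SO = 6·16.3 = 97.8.
W^SO = (Σα)·G^SO − ½·6·(Σα)² = (6/2)·16.3² = 797.07.
Deadweight loss = W^SO − W^NE = 557.855.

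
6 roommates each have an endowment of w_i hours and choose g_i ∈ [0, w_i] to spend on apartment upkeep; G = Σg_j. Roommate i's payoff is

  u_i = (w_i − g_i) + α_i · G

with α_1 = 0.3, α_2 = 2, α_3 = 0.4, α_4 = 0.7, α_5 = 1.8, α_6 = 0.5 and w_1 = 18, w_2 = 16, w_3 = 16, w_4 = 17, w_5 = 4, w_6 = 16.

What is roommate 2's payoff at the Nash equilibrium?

∂u_i/∂g_i = α_i − 1, so roommate i contributes w_i if α_i > 1, else 0.
α_i > 1 for i ∈ {2, 5}; NE contributions (0, 16, 0, 0, 4, 0), G = 20.
u_2 = (16 − 16) + 2·20 = 40.

40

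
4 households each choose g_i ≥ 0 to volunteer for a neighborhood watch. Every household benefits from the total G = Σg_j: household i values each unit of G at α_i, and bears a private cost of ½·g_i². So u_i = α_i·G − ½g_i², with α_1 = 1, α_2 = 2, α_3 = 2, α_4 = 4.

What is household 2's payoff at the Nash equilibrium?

16

Household i's FOC: ∂u_i/∂g_i = α_i − g_i = 0, so g_i* = α_i.
NE contributions = (1, 2, 2, 4); G = 9.
u_2 = α_2·G − ½·(g_2)² = 2·9 − ½·2² = 16.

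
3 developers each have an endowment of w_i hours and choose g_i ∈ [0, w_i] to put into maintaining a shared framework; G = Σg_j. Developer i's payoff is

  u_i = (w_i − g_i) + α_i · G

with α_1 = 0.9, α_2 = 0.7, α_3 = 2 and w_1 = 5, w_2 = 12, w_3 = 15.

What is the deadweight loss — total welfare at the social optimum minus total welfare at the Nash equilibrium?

44.2

∂u_i/∂g_i = α_i − 1, so developer i contributes w_i if α_i > 1, else 0.
α_i > 1 for i ∈ {3}; NE contributions (0, 0, 15), G = 15.
W^NE = Σw_i − G^NE + (Σα_i)·G^NE = 32 + 2.6·15 = 71.
Planner: ∂(Σu_j)/∂g_i = Σα_j − 1 = 2.6 > 0, so everyone contributes w_i; G^SO = 32, W^SO = 32 + 2.6·32 = 115.2.
Deadweight loss = 44.2.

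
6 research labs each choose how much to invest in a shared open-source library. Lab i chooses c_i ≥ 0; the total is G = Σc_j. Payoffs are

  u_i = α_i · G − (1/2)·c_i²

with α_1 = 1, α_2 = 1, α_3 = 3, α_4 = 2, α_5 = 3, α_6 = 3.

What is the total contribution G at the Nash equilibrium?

13

Lab i's FOC: ∂u_i/∂c_i = α_i − c_i = 0, so c_i* = α_i.
NE contributions = (1, 1, 3, 2, 3, 3); G = 13.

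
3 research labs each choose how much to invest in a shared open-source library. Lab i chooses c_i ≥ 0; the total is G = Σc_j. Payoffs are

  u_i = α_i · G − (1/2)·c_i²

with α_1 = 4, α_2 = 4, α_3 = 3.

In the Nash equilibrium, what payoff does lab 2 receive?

Lab i's FOC: ∂u_i/∂c_i = α_i − c_i = 0, so c_i* = α_i.
NE contributions = (4, 4, 3); G = 11.
u_2 = α_2·G − ½·(c_2)² = 4·11 − ½·4² = 36.

36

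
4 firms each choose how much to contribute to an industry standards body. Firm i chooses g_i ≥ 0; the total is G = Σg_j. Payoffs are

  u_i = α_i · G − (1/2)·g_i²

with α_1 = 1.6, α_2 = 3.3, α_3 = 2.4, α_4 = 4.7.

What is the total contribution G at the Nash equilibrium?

Firm i's FOC: ∂u_i/∂g_i = α_i − g_i = 0, so g_i* = α_i.
NE contributions = (1.6, 3.3, 2.4, 4.7); G = 12.

12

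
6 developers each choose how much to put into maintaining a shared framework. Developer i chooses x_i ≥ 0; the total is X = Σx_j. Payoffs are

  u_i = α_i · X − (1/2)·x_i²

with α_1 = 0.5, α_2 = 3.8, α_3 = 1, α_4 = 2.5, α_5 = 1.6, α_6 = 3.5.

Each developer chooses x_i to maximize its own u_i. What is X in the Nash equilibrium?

Developer i's FOC: ∂u_i/∂x_i = α_i − x_i = 0, so x_i* = α_i.
NE contributions = (0.5, 3.8, 1, 2.5, 1.6, 3.5); X = 12.9.

12.9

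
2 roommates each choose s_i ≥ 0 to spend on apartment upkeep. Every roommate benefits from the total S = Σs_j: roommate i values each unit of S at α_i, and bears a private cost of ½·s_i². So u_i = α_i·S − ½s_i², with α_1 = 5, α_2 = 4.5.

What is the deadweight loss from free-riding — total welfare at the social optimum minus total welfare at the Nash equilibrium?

22.625

Roommate i's FOC: ∂u_i/∂s_i = α_i − s_i = 0, so s_i* = α_i.
NE contributions = (5, 4.5); S = 9.5.
W^NE = (Σα)·S − ½Σα_i² = 9.5² − ½·45.25 = 67.625.
Planner sets s_i = Σα_j = 9.5 for every i, so S^SO = 2·9.5 = 19.
W^SO = (Σα)·S^SO − ½·2·(Σα)² = (2/2)·9.5² = 90.25.
Deadweight loss = W^SO − W^NE = 22.625.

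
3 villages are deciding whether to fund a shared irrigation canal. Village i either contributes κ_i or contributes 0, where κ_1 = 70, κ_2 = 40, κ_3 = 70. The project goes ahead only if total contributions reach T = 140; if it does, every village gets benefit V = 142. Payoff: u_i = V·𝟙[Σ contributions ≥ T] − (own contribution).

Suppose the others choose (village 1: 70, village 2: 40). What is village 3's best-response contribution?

70

Others' total = 110. Contributing 70 brings total to 180 ≥ 140: gain V − κ_3 = 72.
Best response: 70.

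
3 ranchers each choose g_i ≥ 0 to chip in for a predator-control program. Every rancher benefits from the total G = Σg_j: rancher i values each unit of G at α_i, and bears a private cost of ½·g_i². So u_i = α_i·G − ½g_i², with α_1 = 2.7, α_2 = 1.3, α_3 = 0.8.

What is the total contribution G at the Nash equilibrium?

4.8

Rancher i's FOC: ∂u_i/∂g_i = α_i − g_i = 0, so g_i* = α_i.
NE contributions = (2.7, 1.3, 0.8); G = 4.8.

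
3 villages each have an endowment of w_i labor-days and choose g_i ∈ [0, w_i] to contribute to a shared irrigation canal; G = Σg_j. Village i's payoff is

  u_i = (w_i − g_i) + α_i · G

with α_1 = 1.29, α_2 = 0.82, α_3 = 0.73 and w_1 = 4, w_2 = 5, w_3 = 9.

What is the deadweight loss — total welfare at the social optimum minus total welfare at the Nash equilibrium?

∂u_i/∂g_i = α_i − 1, so village i contributes w_i if α_i > 1, else 0.
α_i > 1 for i ∈ {1}; NE contributions (4, 0, 0), G = 4.
W^NE = Σw_i − G^NE + (Σα_i)·G^NE = 18 + 1.84·4 = 25.36.
Planner: ∂(Σu_j)/∂g_i = Σα_j − 1 = 1.84 > 0, so everyone contributes w_i; G^SO = 18, W^SO = 18 + 1.84·18 = 51.12.
Deadweight loss = 25.76.

25.76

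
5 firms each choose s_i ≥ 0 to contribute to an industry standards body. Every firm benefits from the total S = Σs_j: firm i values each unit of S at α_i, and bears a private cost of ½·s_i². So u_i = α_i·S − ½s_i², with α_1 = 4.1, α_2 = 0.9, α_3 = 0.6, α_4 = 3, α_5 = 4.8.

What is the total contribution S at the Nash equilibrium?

Firm i's FOC: ∂u_i/∂s_i = α_i − s_i = 0, so s_i* = α_i.
NE contributions = (4.1, 0.9, 0.6, 3, 4.8); S = 13.4.

13.4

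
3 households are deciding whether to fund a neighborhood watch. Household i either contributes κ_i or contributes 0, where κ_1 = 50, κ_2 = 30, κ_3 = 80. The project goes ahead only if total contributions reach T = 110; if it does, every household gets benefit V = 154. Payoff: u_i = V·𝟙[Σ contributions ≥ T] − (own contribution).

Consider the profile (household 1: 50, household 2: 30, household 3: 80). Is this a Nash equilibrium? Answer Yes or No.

Total = 160 ≥ 110: provided.
Household 1 (pledges 50, payoff 104): dropping to 0 → total 110, payoff 154. Profitable deviation.

No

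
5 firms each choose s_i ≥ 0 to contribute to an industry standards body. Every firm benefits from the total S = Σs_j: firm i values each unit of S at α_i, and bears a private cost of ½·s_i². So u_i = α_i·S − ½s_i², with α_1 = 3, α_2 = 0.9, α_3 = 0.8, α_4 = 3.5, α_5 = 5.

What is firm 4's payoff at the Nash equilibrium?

40.075

Firm i's FOC: ∂u_i/∂s_i = α_i − s_i = 0, so s_i* = α_i.
NE contributions = (3, 0.9, 0.8, 3.5, 5); S = 13.2.
u_4 = α_4·S − ½·(s_4)² = 3.5·13.2 − ½·3.5² = 40.075.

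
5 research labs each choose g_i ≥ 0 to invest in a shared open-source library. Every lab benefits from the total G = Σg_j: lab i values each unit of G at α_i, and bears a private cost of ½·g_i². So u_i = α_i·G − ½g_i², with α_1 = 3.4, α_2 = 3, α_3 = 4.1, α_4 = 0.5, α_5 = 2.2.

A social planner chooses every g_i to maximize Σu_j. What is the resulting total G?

66

Planner FOC: ∂(Σu_j)/∂g_i = (Σα_j) − g_i = 0, so g_i^SO = Σα_j = 13.2 for every i; G^SO = 66.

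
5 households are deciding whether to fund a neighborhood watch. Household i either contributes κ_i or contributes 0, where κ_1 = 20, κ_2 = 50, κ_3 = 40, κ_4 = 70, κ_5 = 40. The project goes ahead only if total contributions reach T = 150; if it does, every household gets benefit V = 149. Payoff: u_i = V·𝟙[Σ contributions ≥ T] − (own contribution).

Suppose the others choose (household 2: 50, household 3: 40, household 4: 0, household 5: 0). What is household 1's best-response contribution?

Others' total = 90. Even contributing 20 gives 110 < 150: no benefit either way.
Best response: 0.

0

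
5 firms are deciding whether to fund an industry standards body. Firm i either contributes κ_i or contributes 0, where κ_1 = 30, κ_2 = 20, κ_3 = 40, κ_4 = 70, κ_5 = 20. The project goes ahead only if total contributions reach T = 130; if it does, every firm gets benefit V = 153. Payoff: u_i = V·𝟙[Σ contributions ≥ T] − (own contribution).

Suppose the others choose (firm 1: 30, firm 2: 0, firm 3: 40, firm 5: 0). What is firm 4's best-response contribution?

Others' total = 70. Contributing 70 brings total to 140 ≥ 130: gain V − κ_4 = 83.
Best response: 70.

70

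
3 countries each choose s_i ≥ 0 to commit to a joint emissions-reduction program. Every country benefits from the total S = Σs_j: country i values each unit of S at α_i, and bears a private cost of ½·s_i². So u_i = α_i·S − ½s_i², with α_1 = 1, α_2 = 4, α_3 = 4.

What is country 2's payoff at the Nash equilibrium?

28

Country i's FOC: ∂u_i/∂s_i = α_i − s_i = 0, so s_i* = α_i.
NE contributions = (1, 4, 4); S = 9.
u_2 = α_2·S − ½·(s_2)² = 4·9 − ½·4² = 28.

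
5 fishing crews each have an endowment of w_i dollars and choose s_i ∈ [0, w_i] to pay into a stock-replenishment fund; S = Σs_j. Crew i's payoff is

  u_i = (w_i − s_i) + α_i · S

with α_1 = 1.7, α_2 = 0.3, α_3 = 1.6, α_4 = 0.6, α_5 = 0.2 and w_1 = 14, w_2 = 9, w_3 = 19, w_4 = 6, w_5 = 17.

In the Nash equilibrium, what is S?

33

∂u_i/∂s_i = α_i − 1, so crew i contributes w_i if α_i > 1, else 0.
α_i > 1 for i ∈ {1, 3}; NE contributions (14, 0, 19, 0, 0), S = 33.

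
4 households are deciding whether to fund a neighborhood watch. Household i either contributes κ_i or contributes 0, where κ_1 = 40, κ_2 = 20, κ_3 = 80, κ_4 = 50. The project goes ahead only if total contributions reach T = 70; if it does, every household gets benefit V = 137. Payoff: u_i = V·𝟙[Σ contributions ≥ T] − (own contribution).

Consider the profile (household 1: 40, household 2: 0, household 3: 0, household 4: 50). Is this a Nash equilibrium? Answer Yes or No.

Yes

Total = 90 ≥ 70: provided.
Household 1 (pledges 40, payoff 97): dropping to 0 → total 50, payoff 0. No gain.
Household 2 (pledges 0, payoff 137): pledging 20 → total 110, payoff 117. No gain.
Household 3 (pledges 0, payoff 137): pledging 80 → total 170, payoff 57. No gain.
Household 4 (pledges 50, payoff 87): dropping to 0 → total 40, payoff 0. No gain.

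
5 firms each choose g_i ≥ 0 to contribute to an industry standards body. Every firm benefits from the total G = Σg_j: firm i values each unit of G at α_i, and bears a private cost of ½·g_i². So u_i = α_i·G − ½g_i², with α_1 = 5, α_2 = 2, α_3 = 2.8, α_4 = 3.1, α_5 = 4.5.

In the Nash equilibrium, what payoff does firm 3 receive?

Firm i's FOC: ∂u_i/∂g_i = α_i − g_i = 0, so g_i* = α_i.
NE contributions = (5, 2, 2.8, 3.1, 4.5); G = 17.4.
u_3 = α_3·G − ½·(g_3)² = 2.8·17.4 − ½·2.8² = 44.8.

44.8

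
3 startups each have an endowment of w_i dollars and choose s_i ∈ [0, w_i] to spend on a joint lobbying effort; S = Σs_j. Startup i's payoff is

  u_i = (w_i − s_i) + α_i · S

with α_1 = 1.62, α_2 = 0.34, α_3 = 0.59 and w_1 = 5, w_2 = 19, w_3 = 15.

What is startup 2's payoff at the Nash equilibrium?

20.7

∂u_i/∂s_i = α_i − 1, so startup i contributes w_i if α_i > 1, else 0.
α_i > 1 for i ∈ {1}; NE contributions (5, 0, 0), S = 5.
u_2 = (19 − 0) + 0.34·5 = 20.7.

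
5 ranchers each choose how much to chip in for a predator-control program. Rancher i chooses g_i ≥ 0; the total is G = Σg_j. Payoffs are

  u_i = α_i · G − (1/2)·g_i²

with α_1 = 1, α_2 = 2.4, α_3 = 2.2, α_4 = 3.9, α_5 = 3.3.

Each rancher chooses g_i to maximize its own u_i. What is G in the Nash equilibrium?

12.8

Rancher i's FOC: ∂u_i/∂g_i = α_i − g_i = 0, so g_i* = α_i.
NE contributions = (1, 2.4, 2.2, 3.9, 3.3); G = 12.8.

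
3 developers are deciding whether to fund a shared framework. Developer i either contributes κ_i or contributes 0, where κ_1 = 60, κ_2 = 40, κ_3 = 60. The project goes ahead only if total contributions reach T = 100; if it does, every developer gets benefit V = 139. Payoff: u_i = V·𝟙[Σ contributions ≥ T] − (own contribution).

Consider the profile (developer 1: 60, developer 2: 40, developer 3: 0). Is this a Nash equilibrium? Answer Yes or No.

Yes

Total = 100 ≥ 100: provided.
Developer 1 (pledges 60, payoff 79): dropping to 0 → total 40, payoff 0. No gain.
Developer 2 (pledges 40, payoff 99): dropping to 0 → total 60, payoff 0. No gain.
Developer 3 (pledges 0, payoff 139): pledging 60 → total 160, payoff 79. No gain.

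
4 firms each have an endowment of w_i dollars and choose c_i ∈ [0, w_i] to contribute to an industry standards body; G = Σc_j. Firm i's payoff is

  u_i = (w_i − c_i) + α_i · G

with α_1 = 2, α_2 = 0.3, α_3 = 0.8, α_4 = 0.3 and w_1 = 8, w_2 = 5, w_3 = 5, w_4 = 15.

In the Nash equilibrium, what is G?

∂u_i/∂c_i = α_i − 1, so firm i contributes w_i if α_i > 1, else 0.
α_i > 1 for i ∈ {1}; NE contributions (8, 0, 0, 0), G = 8.

8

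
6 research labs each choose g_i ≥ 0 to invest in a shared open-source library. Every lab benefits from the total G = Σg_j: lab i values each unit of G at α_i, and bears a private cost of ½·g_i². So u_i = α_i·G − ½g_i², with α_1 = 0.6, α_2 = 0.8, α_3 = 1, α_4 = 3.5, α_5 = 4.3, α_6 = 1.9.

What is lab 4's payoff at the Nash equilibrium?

36.225

Lab i's FOC: ∂u_i/∂g_i = α_i − g_i = 0, so g_i* = α_i.
NE contributions = (0.6, 0.8, 1, 3.5, 4.3, 1.9); G = 12.1.
u_4 = α_4·G − ½·(g_4)² = 3.5·12.1 − ½·3.5² = 36.225.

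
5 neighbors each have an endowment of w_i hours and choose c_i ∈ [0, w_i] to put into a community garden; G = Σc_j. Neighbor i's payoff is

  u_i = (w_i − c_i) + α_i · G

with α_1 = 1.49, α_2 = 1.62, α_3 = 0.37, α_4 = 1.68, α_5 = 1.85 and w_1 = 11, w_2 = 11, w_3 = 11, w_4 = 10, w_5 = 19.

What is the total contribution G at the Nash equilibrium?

51

∂u_i/∂c_i = α_i − 1, so neighbor i contributes w_i if α_i > 1, else 0.
α_i > 1 for i ∈ {1, 2, 4, 5}; NE contributions (11, 11, 0, 10, 19), G = 51.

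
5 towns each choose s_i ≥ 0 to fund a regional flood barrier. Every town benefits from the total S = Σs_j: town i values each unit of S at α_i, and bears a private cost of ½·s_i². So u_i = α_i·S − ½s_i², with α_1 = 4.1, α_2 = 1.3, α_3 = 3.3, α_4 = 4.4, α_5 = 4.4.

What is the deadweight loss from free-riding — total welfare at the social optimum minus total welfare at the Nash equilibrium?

Town i's FOC: ∂u_i/∂s_i = α_i − s_i = 0, so s_i* = α_i.
NE contributions = (4.1, 1.3, 3.3, 4.4, 4.4); S = 17.5.
W^NE = (Σα)·S − ½Σα_i² = 17.5² − ½·68.11 = 272.195.
Planner sets s_i = Σα_j = 17.5 for every i, so S^SO = 5·17.5 = 87.5.
W^SO = (Σα)·S^SO − ½·5·(Σα)² = (5/2)·17.5² = 765.625.
Deadweight loss = W^SO − W^NE = 493.43.

493.43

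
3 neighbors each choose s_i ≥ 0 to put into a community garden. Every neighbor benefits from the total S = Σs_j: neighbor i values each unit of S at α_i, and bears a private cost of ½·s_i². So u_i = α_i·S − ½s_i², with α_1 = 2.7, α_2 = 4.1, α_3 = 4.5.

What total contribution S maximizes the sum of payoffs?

33.9

Planner FOC: ∂(Σu_j)/∂s_i = (Σα_j) − s_i = 0, so s_i^SO = Σα_j = 11.3 for every i; S^SO = 33.9.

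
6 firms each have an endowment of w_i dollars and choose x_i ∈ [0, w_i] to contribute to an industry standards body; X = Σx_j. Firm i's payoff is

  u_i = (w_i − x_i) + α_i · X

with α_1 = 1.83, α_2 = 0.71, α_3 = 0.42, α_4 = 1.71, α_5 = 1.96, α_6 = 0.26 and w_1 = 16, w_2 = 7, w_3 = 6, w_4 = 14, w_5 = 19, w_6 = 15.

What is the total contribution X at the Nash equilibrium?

∂u_i/∂x_i = α_i − 1, so firm i contributes w_i if α_i > 1, else 0.
α_i > 1 for i ∈ {1, 4, 5}; NE contributions (16, 0, 0, 14, 19, 0), X = 49.

49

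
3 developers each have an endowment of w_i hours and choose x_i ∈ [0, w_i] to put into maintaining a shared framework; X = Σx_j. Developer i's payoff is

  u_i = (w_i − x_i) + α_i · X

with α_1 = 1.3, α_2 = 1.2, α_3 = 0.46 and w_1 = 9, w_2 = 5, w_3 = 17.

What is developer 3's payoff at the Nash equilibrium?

23.44

∂u_i/∂x_i = α_i − 1, so developer i contributes w_i if α_i > 1, else 0.
α_i > 1 for i ∈ {1, 2}; NE contributions (9, 5, 0), X = 14.
u_3 = (17 − 0) + 0.46·14 = 23.44.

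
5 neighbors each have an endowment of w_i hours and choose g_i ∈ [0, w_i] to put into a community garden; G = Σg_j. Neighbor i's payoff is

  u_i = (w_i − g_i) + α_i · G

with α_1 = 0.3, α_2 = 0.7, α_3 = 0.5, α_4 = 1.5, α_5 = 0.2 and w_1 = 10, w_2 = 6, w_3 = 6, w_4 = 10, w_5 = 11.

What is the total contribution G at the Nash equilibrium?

∂u_i/∂g_i = α_i − 1, so neighbor i contributes w_i if α_i > 1, else 0.
α_i > 1 for i ∈ {4}; NE contributions (0, 0, 0, 10, 0), G = 10.

10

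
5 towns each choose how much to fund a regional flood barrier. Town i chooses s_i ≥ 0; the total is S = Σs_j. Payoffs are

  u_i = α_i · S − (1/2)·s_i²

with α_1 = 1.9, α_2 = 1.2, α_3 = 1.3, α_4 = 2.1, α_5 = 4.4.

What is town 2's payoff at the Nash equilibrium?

Town i's FOC: ∂u_i/∂s_i = α_i − s_i = 0, so s_i* = α_i.
NE contributions = (1.9, 1.2, 1.3, 2.1, 4.4); S = 10.9.
u_2 = α_2·S − ½·(s_2)² = 1.2·10.9 − ½·1.2² = 12.36.

12.36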